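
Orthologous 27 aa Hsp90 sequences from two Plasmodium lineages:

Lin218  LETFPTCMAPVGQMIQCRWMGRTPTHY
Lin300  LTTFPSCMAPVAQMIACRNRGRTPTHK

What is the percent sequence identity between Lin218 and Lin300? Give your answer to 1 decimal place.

74.1%

Differing sites — 2:E/T; 6:T/S; 12:G/A; 16:Q/A; 19:W/N; 20:M/R; 27:Y/K.
20 of the 27 sites match, so the percent identity is 20/27 × 100 = 74.1%.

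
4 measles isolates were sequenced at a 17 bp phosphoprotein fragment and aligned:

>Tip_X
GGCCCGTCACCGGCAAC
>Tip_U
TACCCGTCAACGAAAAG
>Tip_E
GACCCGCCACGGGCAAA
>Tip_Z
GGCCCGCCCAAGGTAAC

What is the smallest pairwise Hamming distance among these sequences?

4

Pairwise Hamming distances:
  Tip_X vs Tip_U: 6
  Tip_X vs Tip_E: 4
  Tip_X vs Tip_Z: 5
  Tip_U vs Tip_E: 7
  Tip_U vs Tip_Z: 8
  Tip_E vs Tip_Z: 6
The smallest is 4, between Tip_X and Tip_E.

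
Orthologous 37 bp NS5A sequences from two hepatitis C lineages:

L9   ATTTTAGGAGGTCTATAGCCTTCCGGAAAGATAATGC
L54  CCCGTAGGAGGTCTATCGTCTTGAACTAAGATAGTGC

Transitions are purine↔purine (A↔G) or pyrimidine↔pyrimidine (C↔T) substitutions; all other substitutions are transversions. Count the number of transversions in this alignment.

The sequences differ at positions 1 (A/C, transversion), 2 (T/C, transition), 3 (T/C, transition), 4 (T/G, transversion), 17 (A/C, transversion), 19 (C/T, transition), 23 (C/G, transversion), 24 (C/A, transversion), 25 (G/A, transition), 26 (G/C, transversion), 27 (A/T, transversion), 34 (A/G, transition).
Of the 12 differences, 5 transitions and 7 transversions, so the answer is 7.

7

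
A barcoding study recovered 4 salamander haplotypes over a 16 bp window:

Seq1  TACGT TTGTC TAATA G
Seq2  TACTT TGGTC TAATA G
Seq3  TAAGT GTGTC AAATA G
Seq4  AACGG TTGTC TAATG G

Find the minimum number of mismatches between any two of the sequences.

Pairwise Hamming distances:
  Seq1 vs Seq2: 2
  Seq1 vs Seq3: 3
  Seq1 vs Seq4: 3
  Seq2 vs Seq3: 5
  Seq2 vs Seq4: 5
  Seq3 vs Seq4: 6
The smallest is 2, between Seq1 and Seq2.

2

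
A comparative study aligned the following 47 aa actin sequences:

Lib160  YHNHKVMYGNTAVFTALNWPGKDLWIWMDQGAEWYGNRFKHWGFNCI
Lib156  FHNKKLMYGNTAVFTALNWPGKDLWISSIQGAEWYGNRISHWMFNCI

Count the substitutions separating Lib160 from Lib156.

The sequences differ at positions 1 (Y/F), 4 (H/K), 6 (V/L), 27 (W/S), 28 (M/S), 29 (D/I), 39 (F/I), 40 (K/S), 43 (G/M).
That gives 9 mismatches out of 47 aligned sites, so the Hamming distance is 9.

9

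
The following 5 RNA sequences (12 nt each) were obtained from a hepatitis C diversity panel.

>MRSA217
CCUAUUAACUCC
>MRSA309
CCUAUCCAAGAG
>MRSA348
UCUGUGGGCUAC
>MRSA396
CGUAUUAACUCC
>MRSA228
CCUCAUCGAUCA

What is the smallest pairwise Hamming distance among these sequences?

1

Pairwise Hamming distances:
  MRSA217 vs MRSA309: 6
  MRSA217 vs MRSA348: 6
  MRSA217 vs MRSA396: 1
  MRSA217 vs MRSA228: 6
  MRSA309 vs MRSA348: 8
  MRSA309 vs MRSA396: 7
  MRSA309 vs MRSA228: 7
  MRSA348 vs MRSA396: 7
  MRSA348 vs MRSA228: 8
  MRSA396 vs MRSA228: 7
The smallest is 1, between MRSA217 and MRSA396.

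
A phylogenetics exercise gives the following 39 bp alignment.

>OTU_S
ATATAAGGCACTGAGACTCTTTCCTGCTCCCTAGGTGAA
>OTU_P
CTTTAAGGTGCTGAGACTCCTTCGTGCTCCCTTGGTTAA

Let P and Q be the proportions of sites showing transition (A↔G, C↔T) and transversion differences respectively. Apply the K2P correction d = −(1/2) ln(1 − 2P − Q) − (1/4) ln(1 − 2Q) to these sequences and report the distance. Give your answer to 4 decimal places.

0.2397

Differing sites — 1:A/C (Tv); 3:A/T (Tv); 9:C/T (Ti); 10:A/G (Ti); 20:T/C (Ti); 24:C/G (Tv); 33:A/T (Tv); 37:G/T (Tv).
Of the 8 differences, 3 transitions and 5 transversions over 39 sites: P = 3/39 = 0.076923, Q = 5/39 = 0.128205.
d = −0.5·ln(0.717949) − 0.25·ln(0.743590) = −0.5·(-0.331357) − 0.25·(-0.296265) = 0.2397.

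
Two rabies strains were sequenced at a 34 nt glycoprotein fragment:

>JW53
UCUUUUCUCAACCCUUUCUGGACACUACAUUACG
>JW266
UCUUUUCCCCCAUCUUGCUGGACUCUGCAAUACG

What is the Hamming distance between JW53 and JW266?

9

The sequences differ at positions 8 (U/C), 10 (A/C), 11 (A/C), 12 (C/A), 13 (C/U), 17 (U/G), 24 (A/U), 27 (A/G), 30 (U/A).
That gives 9 mismatches out of 34 aligned sites, so the Hamming distance is 9.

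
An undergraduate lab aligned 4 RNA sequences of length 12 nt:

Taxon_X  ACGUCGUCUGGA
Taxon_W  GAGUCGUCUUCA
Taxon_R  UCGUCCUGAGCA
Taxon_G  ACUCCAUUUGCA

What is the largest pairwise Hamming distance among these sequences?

7

Pairwise Hamming distances:
  Taxon_X vs Taxon_W: 4
  Taxon_X vs Taxon_R: 5
  Taxon_X vs Taxon_G: 5
  Taxon_W vs Taxon_R: 6
  Taxon_W vs Taxon_G: 7
  Taxon_R vs Taxon_G: 6
The largest is 7, between Taxon_W and Taxon_G.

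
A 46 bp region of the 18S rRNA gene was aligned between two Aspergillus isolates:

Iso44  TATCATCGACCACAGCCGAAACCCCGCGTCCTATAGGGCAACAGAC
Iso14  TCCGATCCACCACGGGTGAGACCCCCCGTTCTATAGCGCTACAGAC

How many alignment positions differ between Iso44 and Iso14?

12

The sequences differ at positions 2 (A/C), 3 (T/C), 4 (C/G), 8 (G/C), 14 (A/G), 16 (C/G), 17 (C/T), 20 (A/G), 26 (G/C), 30 (C/T), 37 (G/C), 40 (A/T).
That gives 12 mismatches out of 46 aligned sites, so the Hamming distance is 12.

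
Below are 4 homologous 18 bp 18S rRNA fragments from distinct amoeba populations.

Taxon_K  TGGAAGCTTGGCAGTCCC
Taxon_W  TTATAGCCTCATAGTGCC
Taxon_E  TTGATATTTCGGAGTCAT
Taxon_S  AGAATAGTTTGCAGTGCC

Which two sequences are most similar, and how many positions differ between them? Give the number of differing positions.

7

Pairwise Hamming distances:
  Taxon_K vs Taxon_W: 8
  Taxon_K vs Taxon_E: 8
  Taxon_K vs Taxon_S: 7
  Taxon_W vs Taxon_E: 11
  Taxon_W vs Taxon_S: 10
  Taxon_E vs Taxon_S: 9
The smallest is 7, between Taxon_K and Taxon_S.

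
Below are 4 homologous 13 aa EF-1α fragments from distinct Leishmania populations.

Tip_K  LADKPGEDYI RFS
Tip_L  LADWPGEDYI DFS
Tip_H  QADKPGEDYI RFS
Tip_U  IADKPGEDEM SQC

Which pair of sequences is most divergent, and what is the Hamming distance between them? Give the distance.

7

Pairwise Hamming distances:
  Tip_K vs Tip_L: 2
  Tip_K vs Tip_H: 1
  Tip_K vs Tip_U: 6
  Tip_L vs Tip_H: 3
  Tip_L vs Tip_U: 7
  Tip_H vs Tip_U: 6
The largest is 7, between Tip_L and Tip_U.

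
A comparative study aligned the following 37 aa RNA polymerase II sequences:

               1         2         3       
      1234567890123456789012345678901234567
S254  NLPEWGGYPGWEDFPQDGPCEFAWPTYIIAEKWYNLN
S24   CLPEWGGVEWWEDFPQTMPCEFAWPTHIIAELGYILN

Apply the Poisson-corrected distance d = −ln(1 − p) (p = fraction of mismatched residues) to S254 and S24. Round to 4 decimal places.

The sequences differ at positions 1 (N/C), 8 (Y/V), 9 (P/E), 10 (G/W), 17 (D/T), 18 (G/M), 27 (Y/H), 32 (K/L), 33 (W/G), 35 (N/I).
p = 10/37 = 0.270270.
d = −ln(1 − 0.270270) = −ln(0.729730) = 0.3151.

0.3151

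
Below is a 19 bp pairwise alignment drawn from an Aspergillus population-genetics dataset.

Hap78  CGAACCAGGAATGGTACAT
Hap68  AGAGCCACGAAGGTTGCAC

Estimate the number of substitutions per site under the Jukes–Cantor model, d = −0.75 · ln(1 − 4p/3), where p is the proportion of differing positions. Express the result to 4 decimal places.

0.5068

Differing sites — 1:C/A; 4:A/G; 8:G/C; 12:T/G; 14:G/T; 16:A/G; 19:T/C.
p = 7/19 = 0.368421.
d = −0.75 · ln(1 − (4/3)·0.368421) = −0.75 · ln(0.508772) = −0.75 · (-0.675755) = 0.5068.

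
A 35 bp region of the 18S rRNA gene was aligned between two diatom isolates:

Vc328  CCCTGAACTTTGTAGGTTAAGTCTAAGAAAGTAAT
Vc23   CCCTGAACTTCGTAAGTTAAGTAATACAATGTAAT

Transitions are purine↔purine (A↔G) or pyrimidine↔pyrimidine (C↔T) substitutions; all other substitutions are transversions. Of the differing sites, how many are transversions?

Mismatches occur at site 11 (T→C, transition), site 15 (G→A, transition), site 23 (C→A, transversion), site 24 (T→A, transversion), site 25 (A→T, transversion), site 27 (G→C, transversion), site 30 (A→T, transversion).
Of the 7 differences, 2 transitions and 5 transversions, so the answer is 5.

5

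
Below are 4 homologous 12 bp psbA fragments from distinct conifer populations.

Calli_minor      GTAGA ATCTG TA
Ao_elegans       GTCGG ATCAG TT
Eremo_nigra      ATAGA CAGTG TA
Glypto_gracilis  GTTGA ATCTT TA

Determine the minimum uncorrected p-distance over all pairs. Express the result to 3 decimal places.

Pairwise Hamming distances:
  Calli_minor vs Ao_elegans: 4
  Calli_minor vs Eremo_nigra: 4
  Calli_minor vs Glypto_gracilis: 2
  Ao_elegans vs Eremo_nigra: 8
  Ao_elegans vs Glypto_gracilis: 5
  Eremo_nigra vs Glypto_gracilis: 6
The smallest is 2 mismatches, between Calli_minor and Glypto_gracilis; p = 2/12 = 0.167.

0.167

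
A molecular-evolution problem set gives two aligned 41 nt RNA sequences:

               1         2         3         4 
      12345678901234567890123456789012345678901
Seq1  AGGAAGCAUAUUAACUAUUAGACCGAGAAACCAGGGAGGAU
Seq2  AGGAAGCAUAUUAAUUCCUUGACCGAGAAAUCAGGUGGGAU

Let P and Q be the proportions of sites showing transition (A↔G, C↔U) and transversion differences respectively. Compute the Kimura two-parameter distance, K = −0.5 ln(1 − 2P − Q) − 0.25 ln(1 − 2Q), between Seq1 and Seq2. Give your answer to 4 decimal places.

0.1957

Differing sites — 15:C/U (Ti); 17:A/C (Tv); 18:U/C (Ti); 20:A/U (Tv); 31:C/U (Ti); 36:G/U (Tv); 37:A/G (Ti).
Of the 7 differences, 4 transitions and 3 transversions over 41 sites: P = 4/41 = 0.097561, Q = 3/41 = 0.073171.
d = −0.5·ln(0.731707) − 0.25·ln(0.853658) = −0.5·(-0.312375) − 0.25·(-0.158225) = 0.1957.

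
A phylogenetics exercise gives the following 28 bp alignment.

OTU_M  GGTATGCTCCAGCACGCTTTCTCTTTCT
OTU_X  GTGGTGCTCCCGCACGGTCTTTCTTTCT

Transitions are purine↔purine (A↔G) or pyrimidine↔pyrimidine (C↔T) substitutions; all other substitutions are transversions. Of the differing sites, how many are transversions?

Mismatches occur at site 2 (G/T, transversion), site 3 (T/G, transversion), site 4 (A/G, transition), site 11 (A/C, transversion), site 17 (C/G, transversion), site 19 (T/C, transition), site 21 (C/T, transition).
Of the 7 differences, 3 transitions and 4 transversions, so the answer is 4.

4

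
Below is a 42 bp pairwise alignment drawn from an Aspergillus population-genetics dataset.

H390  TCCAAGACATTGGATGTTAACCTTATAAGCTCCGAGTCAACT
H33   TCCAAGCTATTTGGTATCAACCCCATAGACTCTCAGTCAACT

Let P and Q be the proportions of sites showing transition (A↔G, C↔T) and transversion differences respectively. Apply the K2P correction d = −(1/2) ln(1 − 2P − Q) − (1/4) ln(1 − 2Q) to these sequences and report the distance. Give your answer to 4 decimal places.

Differing sites — 7:A/C (Tv); 8:C/T (Ti); 12:G/T (Tv); 14:A/G (Ti); 16:G/A (Ti); 18:T/C (Ti); 23:T/C (Ti); 24:T/C (Ti); 28:A/G (Ti); 29:G/A (Ti); 33:C/T (Ti); 34:G/C (Tv).
Of the 12 differences, 9 transitions and 3 transversions over 42 sites: P = 9/42 = 0.214286, Q = 3/42 = 0.071429.
d = −0.5·ln(0.499999) − 0.25·ln(0.857142) = −0.5·(-0.693149) − 0.25·(-0.154152) = 0.3851.

0.3851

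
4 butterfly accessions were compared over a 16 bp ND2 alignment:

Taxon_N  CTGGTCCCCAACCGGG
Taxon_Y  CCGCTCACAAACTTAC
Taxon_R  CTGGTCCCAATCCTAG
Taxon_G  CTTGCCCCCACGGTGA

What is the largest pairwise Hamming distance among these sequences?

11

Pairwise Hamming distances:
  Taxon_N vs Taxon_Y: 8
  Taxon_N vs Taxon_R: 4
  Taxon_N vs Taxon_G: 7
  Taxon_Y vs Taxon_R: 6
  Taxon_Y vs Taxon_G: 11
  Taxon_R vs Taxon_G: 8
The largest is 11, between Taxon_Y and Taxon_G.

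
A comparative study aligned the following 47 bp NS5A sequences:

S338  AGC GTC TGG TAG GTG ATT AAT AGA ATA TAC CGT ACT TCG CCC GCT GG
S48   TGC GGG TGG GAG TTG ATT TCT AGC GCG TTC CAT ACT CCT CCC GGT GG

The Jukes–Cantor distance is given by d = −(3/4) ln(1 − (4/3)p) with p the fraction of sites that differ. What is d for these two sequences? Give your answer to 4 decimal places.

Mismatches occur at site 1 (A→T), site 5 (T→G), site 6 (C→G), site 10 (T→G), site 13 (G→T), site 19 (A→T), site 20 (A→C), site 24 (A→C), site 25 (A→G), site 26 (T→C), site 27 (A→G), site 29 (A→T), site 32 (G→A), site 37 (T→C), site 39 (G→T), site 44 (C→G).
p = 16/47 = 0.340426.
d = −0.75 · ln(1 − (4/3)·0.340426) = −0.75 · ln(0.546099) = −0.75 · (-0.604955) = 0.4537.

0.4537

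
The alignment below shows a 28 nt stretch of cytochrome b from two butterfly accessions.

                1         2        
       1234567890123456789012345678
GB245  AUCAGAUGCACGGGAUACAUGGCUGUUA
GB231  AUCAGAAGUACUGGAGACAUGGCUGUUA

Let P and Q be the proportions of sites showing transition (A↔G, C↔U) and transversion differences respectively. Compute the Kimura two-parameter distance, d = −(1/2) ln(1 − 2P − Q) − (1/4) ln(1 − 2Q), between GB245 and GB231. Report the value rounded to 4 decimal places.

0.1586

The sequences differ at positions 7 (U/A, transversion), 9 (C/U, transition), 12 (G/U, transversion), 16 (U/G, transversion).
Of the 4 differences, 1 transition and 3 transversions over 28 sites: P = 1/28 = 0.035714, Q = 3/28 = 0.107143.
d = −0.5·ln(0.821429) − 0.25·ln(0.785714) = −0.5·(-0.196710) − 0.25·(-0.241162) = 0.1586.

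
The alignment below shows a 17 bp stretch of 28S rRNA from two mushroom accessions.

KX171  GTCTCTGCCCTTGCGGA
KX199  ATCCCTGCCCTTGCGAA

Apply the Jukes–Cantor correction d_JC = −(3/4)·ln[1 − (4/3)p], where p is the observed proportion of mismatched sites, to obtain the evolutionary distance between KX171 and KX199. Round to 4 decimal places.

0.2012

Differing sites — 1:G/A; 4:T/C; 16:G/A.
p = 3/17 = 0.176471.
d = −0.75 · ln(1 − (4/3)·0.176471) = −0.75 · ln(0.764705) = −0.75 · (-0.268265) = 0.2012.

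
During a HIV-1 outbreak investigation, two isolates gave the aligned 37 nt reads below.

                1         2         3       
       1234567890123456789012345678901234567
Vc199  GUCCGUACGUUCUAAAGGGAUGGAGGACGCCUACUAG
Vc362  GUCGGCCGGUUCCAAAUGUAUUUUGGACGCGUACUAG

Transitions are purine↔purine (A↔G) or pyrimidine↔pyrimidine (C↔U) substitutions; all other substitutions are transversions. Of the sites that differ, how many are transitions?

2

Mismatches occur at site 4 (C↔G, transversion), site 6 (U↔C, transition), site 7 (A↔C, transversion), site 8 (C↔G, transversion), site 13 (U↔C, transition), site 17 (G↔U, transversion), site 19 (G↔U, transversion), site 22 (G↔U, transversion), site 23 (G↔U, transversion), site 24 (A↔U, transversion), site 31 (C↔G, transversion).
Of the 11 differences, 2 transitions and 9 transversions, so the answer is 2.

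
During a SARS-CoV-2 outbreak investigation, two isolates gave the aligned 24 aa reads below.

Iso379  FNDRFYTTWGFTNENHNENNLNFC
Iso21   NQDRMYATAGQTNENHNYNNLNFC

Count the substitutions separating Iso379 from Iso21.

Mismatches occur at site 1 (F/N), site 2 (N/Q), site 5 (F/M), site 7 (T/A), site 9 (W/A), site 11 (F/Q), site 18 (E/Y).
That gives 7 mismatches out of 24 aligned sites, so the Hamming distance is 7.

7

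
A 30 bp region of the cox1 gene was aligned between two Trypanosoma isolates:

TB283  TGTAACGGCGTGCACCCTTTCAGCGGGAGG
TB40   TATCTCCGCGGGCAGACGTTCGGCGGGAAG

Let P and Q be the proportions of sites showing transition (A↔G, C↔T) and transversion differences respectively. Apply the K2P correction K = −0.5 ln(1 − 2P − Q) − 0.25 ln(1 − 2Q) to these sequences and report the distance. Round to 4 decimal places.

0.4411

Mismatches occur at site 2 (G↔A, transition), site 4 (A↔C, transversion), site 5 (A↔T, transversion), site 7 (G↔C, transversion), site 11 (T↔G, transversion), site 15 (C↔G, transversion), site 16 (C↔A, transversion), site 18 (T↔G, transversion), site 22 (A↔G, transition), site 29 (G↔A, transition).
Of the 10 differences, 3 transitions and 7 transversions over 30 sites: P = 3/30 = 0.100000, Q = 7/30 = 0.233333.
d = −0.5·ln(0.566667) − 0.25·ln(0.533334) = −0.5·(-0.567983) − 0.25·(-0.628607) = 0.4411.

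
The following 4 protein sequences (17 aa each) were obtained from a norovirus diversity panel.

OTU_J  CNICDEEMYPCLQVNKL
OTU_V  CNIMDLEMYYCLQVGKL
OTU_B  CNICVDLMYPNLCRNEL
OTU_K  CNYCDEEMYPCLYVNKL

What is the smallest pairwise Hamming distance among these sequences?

Pairwise Hamming distances:
  OTU_J vs OTU_V: 4
  OTU_J vs OTU_B: 7
  OTU_J vs OTU_K: 2
  OTU_V vs OTU_B: 10
  OTU_V vs OTU_K: 6
  OTU_B vs OTU_K: 8
The smallest is 2, between OTU_J and OTU_K.

2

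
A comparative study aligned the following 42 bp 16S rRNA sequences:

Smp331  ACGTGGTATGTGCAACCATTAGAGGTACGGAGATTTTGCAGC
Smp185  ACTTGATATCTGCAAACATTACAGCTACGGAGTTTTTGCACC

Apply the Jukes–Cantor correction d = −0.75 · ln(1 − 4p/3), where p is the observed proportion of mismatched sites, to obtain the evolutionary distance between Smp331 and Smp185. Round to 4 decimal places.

0.2197

Mismatches occur at site 3 (G/T), site 6 (G/A), site 10 (G/C), site 16 (C/A), site 22 (G/C), site 25 (G/C), site 33 (A/T), site 41 (G/C).
p = 8/42 = 0.190476.
d = −0.75 · ln(1 − (4/3)·0.190476) = −0.75 · ln(0.746032) = −0.75 · (-0.292987) = 0.2197.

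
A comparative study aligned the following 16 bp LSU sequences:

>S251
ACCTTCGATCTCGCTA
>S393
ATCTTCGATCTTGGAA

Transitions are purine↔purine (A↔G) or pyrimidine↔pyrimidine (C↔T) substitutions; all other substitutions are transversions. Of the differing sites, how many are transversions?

The sequences differ at positions 2 (C/T, transition), 12 (C/T, transition), 14 (C/G, transversion), 15 (T/A, transversion).
Of the 4 differences, 2 transitions and 2 transversions, so the answer is 2.

2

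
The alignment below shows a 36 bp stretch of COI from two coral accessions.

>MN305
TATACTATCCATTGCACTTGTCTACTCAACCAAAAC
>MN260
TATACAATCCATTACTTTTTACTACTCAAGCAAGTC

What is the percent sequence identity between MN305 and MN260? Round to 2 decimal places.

75.00%

The sequences differ at positions 6 (T/A), 14 (G/A), 16 (A/T), 17 (C/T), 20 (G/T), 21 (T/A), 30 (C/G), 34 (A/G), 35 (A/T).
27 of the 36 sites match, so the percent identity is 27/36 × 100 = 75.00%.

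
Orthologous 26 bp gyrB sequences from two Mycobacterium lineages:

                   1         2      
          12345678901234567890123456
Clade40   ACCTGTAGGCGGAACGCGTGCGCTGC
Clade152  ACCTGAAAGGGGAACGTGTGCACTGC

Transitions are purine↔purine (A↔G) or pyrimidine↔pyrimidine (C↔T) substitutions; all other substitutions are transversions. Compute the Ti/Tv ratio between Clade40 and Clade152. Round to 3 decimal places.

1.500

The sequences differ at positions 6 (T/A, transversion), 8 (G/A, transition), 10 (C/G, transversion), 17 (C/T, transition), 22 (G/A, transition).
Of the 5 differences, 3 transitions and 2 transversions, so Ti/Tv = 3/2 = 1.500.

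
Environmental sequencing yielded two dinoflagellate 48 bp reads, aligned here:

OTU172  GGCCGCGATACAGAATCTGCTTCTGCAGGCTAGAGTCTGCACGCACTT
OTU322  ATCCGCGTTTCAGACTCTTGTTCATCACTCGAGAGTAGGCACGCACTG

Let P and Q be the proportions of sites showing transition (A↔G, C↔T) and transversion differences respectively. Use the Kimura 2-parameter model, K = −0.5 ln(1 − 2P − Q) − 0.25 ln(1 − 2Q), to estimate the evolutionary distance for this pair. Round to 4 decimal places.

0.4216

Differing sites — 1:G/A (Ti); 2:G/T (Tv); 8:A/T (Tv); 10:A/T (Tv); 15:A/C (Tv); 19:G/T (Tv); 20:C/G (Tv); 24:T/A (Tv); 25:G/T (Tv); 28:G/C (Tv); 29:G/T (Tv); 31:T/G (Tv); 37:C/A (Tv); 38:T/G (Tv); 48:T/G (Tv).
Of the 15 differences, 1 transition and 14 transversions over 48 sites: P = 1/48 = 0.020833, Q = 14/48 = 0.291667.
d = −0.5·ln(0.666667) − 0.25·ln(0.416666) = −0.5·(-0.405465) − 0.25·(-0.875470) = 0.4216.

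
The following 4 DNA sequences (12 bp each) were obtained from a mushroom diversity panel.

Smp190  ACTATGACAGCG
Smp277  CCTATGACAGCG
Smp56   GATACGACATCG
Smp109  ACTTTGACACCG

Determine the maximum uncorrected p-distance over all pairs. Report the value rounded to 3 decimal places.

Pairwise Hamming distances:
  Smp190 vs Smp277: 1
  Smp190 vs Smp56: 4
  Smp190 vs Smp109: 2
  Smp277 vs Smp56: 4
  Smp277 vs Smp109: 3
  Smp56 vs Smp109: 5
The largest is 5 mismatches, between Smp56 and Smp109; p = 5/12 = 0.417.

0.417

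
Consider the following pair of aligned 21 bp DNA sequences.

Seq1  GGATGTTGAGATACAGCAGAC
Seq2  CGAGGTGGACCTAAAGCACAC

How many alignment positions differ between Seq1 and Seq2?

Differing sites — 1:G/C; 4:T/G; 7:T/G; 10:G/C; 11:A/C; 14:C/A; 19:G/C.
That gives 7 mismatches out of 21 aligned sites, so the Hamming distance is 7.

7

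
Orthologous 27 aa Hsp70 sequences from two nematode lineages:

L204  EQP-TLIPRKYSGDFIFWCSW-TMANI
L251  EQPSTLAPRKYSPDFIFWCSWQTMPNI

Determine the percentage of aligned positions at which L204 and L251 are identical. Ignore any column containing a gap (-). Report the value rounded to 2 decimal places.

88.00%

Excluding the 2 gap columns leaves 25 comparable sites.
Differing sites — 7:I/A; 13:G/P; 25:A/P.
22 of the 25 comparable sites match, so the percent identity is 22/25 × 100 = 88.00%.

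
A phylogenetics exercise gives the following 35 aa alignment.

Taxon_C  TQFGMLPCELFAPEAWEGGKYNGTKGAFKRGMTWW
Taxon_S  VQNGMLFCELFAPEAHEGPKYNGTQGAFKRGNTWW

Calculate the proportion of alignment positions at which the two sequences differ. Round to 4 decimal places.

Mismatches occur at site 1 (T↔V), site 3 (F↔N), site 7 (P↔F), site 16 (W↔H), site 19 (G↔P), site 25 (K↔Q), site 32 (M↔N).
There are 7 differences over 35 sites, so p = 7/35 = 0.2000.

0.2000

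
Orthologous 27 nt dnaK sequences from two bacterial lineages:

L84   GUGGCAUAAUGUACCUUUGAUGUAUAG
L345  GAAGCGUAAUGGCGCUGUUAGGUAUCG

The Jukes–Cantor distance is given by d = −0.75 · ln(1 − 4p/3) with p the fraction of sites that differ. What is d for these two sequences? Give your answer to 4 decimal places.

Mismatches occur at site 2 (U/A), site 3 (G/A), site 6 (A/G), site 12 (U/G), site 13 (A/C), site 14 (C/G), site 17 (U/G), site 19 (G/U), site 21 (U/G), site 26 (A/C).
p = 10/27 = 0.370370.
d = −0.75 · ln(1 − (4/3)·0.370370) = −0.75 · ln(0.506173) = −0.75 · (-0.680877) = 0.5107.

0.5107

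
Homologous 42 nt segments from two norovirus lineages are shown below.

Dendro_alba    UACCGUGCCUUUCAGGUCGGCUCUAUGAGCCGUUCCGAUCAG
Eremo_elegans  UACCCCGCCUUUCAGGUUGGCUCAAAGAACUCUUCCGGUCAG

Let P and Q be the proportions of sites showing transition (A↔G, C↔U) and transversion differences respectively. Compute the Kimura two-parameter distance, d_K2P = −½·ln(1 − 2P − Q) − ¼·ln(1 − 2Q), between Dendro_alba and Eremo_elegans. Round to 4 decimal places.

Differing sites — 5:G/C (Tv); 6:U/C (Ti); 18:C/U (Ti); 24:U/A (Tv); 26:U/A (Tv); 29:G/A (Ti); 31:C/U (Ti); 32:G/C (Tv); 38:A/G (Ti).
Of the 9 differences, 5 transitions and 4 transversions over 42 sites: P = 5/42 = 0.119048, Q = 4/42 = 0.095238.
d = −0.5·ln(0.666666) − 0.25·ln(0.809524) = −0.5·(-0.405466) − 0.25·(-0.211309) = 0.2556.

0.2556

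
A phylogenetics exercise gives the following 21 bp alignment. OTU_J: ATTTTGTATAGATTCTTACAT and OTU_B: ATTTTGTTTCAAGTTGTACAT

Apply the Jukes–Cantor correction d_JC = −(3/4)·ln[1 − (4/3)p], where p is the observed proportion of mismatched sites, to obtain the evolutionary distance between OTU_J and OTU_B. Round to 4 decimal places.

The sequences differ at positions 8 (A/T), 10 (A/C), 11 (G/A), 13 (T/G), 15 (C/T), 16 (T/G).
p = 6/21 = 0.285714.
d = −0.75 · ln(1 − (4/3)·0.285714) = −0.75 · ln(0.619048) = −0.75 · (-0.479572) = 0.3597.

0.3597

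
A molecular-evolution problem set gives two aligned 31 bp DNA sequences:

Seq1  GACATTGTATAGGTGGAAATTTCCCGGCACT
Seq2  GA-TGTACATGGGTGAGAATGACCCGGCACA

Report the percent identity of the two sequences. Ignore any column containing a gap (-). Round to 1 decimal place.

Excluding the 1 gap column leaves 30 comparable sites.
Mismatches occur at site 4 (A→T), site 5 (T→G), site 7 (G→A), site 8 (T→C), site 11 (A→G), site 16 (G→A), site 17 (A→G), site 21 (T→G), site 22 (T→A), site 31 (T→A).
20 of the 30 comparable sites match, so the percent identity is 20/30 × 100 = 66.7%.

66.7%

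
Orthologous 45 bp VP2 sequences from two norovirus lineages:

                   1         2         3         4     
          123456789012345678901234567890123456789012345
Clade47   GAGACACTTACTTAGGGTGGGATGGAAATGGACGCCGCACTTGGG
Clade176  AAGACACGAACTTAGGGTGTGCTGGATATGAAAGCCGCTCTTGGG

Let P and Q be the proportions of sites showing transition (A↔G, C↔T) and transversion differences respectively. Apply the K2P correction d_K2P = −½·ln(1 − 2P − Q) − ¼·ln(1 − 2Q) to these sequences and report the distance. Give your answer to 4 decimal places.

0.2333

Differing sites — 1:G/A (Ti); 8:T/G (Tv); 9:T/A (Tv); 20:G/T (Tv); 22:A/C (Tv); 27:A/T (Tv); 31:G/A (Ti); 33:C/A (Tv); 39:A/T (Tv).
Of the 9 differences, 2 transitions and 7 transversions over 45 sites: P = 2/45 = 0.044444, Q = 7/45 = 0.155556.
d = −0.5·ln(0.755556) − 0.25·ln(0.688888) = −0.5·(-0.280301) − 0.25·(-0.372677) = 0.2333.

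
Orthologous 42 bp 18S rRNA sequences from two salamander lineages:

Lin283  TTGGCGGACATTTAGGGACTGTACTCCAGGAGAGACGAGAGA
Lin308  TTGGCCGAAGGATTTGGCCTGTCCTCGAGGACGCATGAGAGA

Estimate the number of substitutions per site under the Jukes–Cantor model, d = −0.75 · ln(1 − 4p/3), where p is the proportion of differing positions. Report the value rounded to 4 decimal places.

0.4408

Mismatches occur at site 6 (G→C), site 9 (C→A), site 10 (A→G), site 11 (T→G), site 12 (T→A), site 14 (A→T), site 15 (G→T), site 18 (A→C), site 23 (A→C), site 27 (C→G), site 32 (G→C), site 33 (A→G), site 34 (G→C), site 36 (C→T).
p = 14/42 = 0.333333.
d = −0.75 · ln(1 − (4/3)·0.333333) = −0.75 · ln(0.555556) = −0.75 · (-0.587786) = 0.4408.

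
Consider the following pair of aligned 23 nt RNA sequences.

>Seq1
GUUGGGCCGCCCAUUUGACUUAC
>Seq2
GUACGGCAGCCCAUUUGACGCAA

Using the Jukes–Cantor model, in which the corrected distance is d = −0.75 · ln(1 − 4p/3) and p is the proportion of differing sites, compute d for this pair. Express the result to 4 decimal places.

0.3206

Mismatches occur at site 3 (U→A), site 4 (G→C), site 8 (C→A), site 20 (U→G), site 21 (U→C), site 23 (C→A).
p = 6/23 = 0.260870.
d = −0.75 · ln(1 − (4/3)·0.260870) = −0.75 · ln(0.652173) = −0.75 · (-0.427445) = 0.3206.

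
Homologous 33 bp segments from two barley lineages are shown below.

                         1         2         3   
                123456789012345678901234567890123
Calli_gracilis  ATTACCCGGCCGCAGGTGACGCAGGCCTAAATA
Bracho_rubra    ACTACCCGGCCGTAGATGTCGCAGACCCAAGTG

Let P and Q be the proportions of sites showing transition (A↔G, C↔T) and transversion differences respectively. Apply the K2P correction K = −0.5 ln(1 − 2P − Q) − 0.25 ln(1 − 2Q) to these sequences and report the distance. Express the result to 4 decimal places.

The sequences differ at positions 2 (T/C, transition), 13 (C/T, transition), 16 (G/A, transition), 19 (A/T, transversion), 25 (G/A, transition), 28 (T/C, transition), 31 (A/G, transition), 33 (A/G, transition).
Of the 8 differences, 7 transitions and 1 transversion over 33 sites: P = 7/33 = 0.212121, Q = 1/33 = 0.030303.
d = −0.5·ln(0.545455) − 0.25·ln(0.939394) = −0.5·(-0.606135) − 0.25·(-0.062520) = 0.3187.

0.3187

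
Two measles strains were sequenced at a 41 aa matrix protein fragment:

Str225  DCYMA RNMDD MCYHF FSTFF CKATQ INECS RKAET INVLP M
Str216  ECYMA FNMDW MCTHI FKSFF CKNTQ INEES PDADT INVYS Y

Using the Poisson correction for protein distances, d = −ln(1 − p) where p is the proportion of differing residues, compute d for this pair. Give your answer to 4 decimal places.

Differing sites — 1:D/E; 6:R/F; 10:D/W; 13:Y/T; 15:F/I; 17:S/K; 18:T/S; 23:A/N; 29:C/E; 31:R/P; 32:K/D; 34:E/D; 39:L/Y; 40:P/S; 41:M/Y.
p = 15/41 = 0.365854.
d = −ln(1 − 0.365854) = −ln(0.634146) = 0.4555.

0.4555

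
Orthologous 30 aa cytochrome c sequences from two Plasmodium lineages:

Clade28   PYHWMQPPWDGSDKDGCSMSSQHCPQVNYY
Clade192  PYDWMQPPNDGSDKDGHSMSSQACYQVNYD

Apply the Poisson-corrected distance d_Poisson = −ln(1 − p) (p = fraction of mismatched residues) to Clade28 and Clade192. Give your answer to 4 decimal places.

0.2231

Mismatches occur at site 3 (H→D), site 9 (W→N), site 17 (C→H), site 23 (H→A), site 25 (P→Y), site 30 (Y→D).
p = 6/30 = 0.200000.
d = −ln(1 − 0.200000) = −ln(0.800000) = 0.2231.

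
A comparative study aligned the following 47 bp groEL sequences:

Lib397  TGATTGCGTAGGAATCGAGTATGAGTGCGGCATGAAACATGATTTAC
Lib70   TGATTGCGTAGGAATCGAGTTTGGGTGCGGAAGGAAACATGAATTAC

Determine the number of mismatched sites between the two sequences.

Mismatches occur at site 21 (A→T), site 24 (A→G), site 31 (C→A), site 33 (T→G), site 43 (T→A).
That gives 5 mismatches out of 47 aligned sites, so the Hamming distance is 5.

5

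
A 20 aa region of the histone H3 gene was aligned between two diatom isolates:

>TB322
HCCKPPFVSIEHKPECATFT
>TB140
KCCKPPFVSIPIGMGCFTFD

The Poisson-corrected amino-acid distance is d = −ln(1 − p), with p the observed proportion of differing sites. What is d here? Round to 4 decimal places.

The sequences differ at positions 1 (H/K), 11 (E/P), 12 (H/I), 13 (K/G), 14 (P/M), 15 (E/G), 17 (A/F), 20 (T/D).
p = 8/20 = 0.400000.
d = −ln(1 − 0.400000) = −ln(0.600000) = 0.5108.

0.5108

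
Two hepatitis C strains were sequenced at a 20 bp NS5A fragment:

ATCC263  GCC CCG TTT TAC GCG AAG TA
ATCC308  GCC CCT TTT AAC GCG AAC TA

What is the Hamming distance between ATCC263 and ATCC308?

Mismatches occur at site 6 (G→T), site 10 (T→A), site 18 (G→C).
That gives 3 mismatches out of 20 aligned sites, so the Hamming distance is 3.

3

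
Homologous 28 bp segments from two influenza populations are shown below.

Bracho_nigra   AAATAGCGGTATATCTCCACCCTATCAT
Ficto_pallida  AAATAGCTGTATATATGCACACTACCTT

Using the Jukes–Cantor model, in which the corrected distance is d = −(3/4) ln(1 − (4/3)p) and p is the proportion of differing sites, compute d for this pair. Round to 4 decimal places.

0.2524

The sequences differ at positions 8 (G/T), 15 (C/A), 17 (C/G), 21 (C/A), 25 (T/C), 27 (A/T).
p = 6/28 = 0.214286.
d = −0.75 · ln(1 − (4/3)·0.214286) = −0.75 · ln(0.714285) = −0.75 · (-0.336473) = 0.2524.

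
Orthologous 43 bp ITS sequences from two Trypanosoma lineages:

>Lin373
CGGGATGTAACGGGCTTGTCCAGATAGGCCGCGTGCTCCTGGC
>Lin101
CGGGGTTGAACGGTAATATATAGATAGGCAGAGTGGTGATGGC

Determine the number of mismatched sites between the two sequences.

14

Mismatches occur at site 5 (A↔G), site 7 (G↔T), site 8 (T↔G), site 14 (G↔T), site 15 (C↔A), site 16 (T↔A), site 18 (G↔A), site 20 (C↔A), site 21 (C↔T), site 30 (C↔A), site 32 (C↔A), site 36 (C↔G), site 38 (C↔G), site 39 (C↔A).
That gives 14 mismatches out of 43 aligned sites, so the Hamming distance is 14.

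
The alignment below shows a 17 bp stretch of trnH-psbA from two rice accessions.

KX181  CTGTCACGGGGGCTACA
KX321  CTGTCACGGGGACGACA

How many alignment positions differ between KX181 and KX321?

Differing sites — 12:G/A; 14:T/G.
That gives 2 mismatches out of 17 aligned sites, so the Hamming distance is 2.

2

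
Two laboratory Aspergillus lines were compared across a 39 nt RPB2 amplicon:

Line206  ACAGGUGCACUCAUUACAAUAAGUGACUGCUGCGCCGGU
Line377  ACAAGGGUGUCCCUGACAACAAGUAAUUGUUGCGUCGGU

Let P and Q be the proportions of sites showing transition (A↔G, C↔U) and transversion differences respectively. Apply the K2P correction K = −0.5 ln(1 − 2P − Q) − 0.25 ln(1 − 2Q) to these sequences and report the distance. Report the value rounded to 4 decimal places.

The sequences differ at positions 4 (G/A, transition), 6 (U/G, transversion), 8 (C/U, transition), 9 (A/G, transition), 10 (C/U, transition), 11 (U/C, transition), 13 (A/C, transversion), 15 (U/G, transversion), 20 (U/C, transition), 25 (G/A, transition), 27 (C/U, transition), 30 (C/U, transition), 35 (C/U, transition).
Of the 13 differences, 10 transitions and 3 transversions over 39 sites: P = 10/39 = 0.256410, Q = 3/39 = 0.076923.
d = −0.5·ln(0.410257) − 0.25·ln(0.846154) = −0.5·(-0.890971) − 0.25·(-0.167054) = 0.4872.

0.4872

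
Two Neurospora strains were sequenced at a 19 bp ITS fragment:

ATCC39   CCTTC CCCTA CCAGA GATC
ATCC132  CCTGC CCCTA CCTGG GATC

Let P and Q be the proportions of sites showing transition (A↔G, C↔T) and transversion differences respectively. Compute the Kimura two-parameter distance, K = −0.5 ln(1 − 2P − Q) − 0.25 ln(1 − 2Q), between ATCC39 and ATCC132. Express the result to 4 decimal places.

0.1773

Differing sites — 4:T/G (Tv); 13:A/T (Tv); 15:A/G (Ti).
Of the 3 differences, 1 transition and 2 transversions over 19 sites: P = 1/19 = 0.052632, Q = 2/19 = 0.105263.
d = −0.5·ln(0.789473) − 0.25·ln(0.789474) = −0.5·(-0.236390) − 0.25·(-0.236388) = 0.1773.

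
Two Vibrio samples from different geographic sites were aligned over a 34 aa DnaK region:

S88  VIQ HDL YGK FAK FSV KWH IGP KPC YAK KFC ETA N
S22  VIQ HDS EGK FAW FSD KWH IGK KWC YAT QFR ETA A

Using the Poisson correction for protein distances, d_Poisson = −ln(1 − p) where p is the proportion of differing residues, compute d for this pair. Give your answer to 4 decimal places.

0.3483

The sequences differ at positions 6 (L/S), 7 (Y/E), 12 (K/W), 15 (V/D), 21 (P/K), 23 (P/W), 27 (K/T), 28 (K/Q), 30 (C/R), 34 (N/A).
p = 10/34 = 0.294118.
d = −ln(1 − 0.294118) = −ln(0.705882) = 0.3483.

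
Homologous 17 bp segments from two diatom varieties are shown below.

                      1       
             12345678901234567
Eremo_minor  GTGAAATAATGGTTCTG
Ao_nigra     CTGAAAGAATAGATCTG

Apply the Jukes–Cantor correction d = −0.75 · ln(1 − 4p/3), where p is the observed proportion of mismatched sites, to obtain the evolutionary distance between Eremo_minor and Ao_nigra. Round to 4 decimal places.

Mismatches occur at site 1 (G→C), site 7 (T→G), site 11 (G→A), site 13 (T→A).
p = 4/17 = 0.235294.
d = −0.75 · ln(1 − (4/3)·0.235294) = −0.75 · ln(0.686275) = −0.75 · (-0.376477) = 0.2824.

0.2824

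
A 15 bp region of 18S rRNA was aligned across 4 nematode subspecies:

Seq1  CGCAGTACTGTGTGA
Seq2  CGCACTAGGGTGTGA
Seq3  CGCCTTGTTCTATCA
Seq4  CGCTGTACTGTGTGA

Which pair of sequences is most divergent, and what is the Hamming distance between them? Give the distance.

8

Pairwise Hamming distances:
  Seq1 vs Seq2: 3
  Seq1 vs Seq3: 7
  Seq1 vs Seq4: 1
  Seq2 vs Seq3: 8
  Seq2 vs Seq4: 4
  Seq3 vs Seq4: 7
The largest is 8, between Seq2 and Seq3.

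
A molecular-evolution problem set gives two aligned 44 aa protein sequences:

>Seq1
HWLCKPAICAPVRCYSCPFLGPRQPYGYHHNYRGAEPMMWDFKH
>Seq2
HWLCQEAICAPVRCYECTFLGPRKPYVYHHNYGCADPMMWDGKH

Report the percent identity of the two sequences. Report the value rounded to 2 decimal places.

77.27%

The sequences differ at positions 5 (K/Q), 6 (P/E), 16 (S/E), 18 (P/T), 24 (Q/K), 27 (G/V), 33 (R/G), 34 (G/C), 36 (E/D), 42 (F/G).
34 of the 44 sites match, so the percent identity is 34/44 × 100 = 77.27%.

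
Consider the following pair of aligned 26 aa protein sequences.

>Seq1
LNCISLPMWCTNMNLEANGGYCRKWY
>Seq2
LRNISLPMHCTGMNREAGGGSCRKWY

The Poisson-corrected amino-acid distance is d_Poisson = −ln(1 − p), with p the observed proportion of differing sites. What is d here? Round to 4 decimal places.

Mismatches occur at site 2 (N/R), site 3 (C/N), site 9 (W/H), site 12 (N/G), site 15 (L/R), site 18 (N/G), site 21 (Y/S).
p = 7/26 = 0.269231.
d = −ln(1 − 0.269231) = −ln(0.730769) = 0.3137.

0.3137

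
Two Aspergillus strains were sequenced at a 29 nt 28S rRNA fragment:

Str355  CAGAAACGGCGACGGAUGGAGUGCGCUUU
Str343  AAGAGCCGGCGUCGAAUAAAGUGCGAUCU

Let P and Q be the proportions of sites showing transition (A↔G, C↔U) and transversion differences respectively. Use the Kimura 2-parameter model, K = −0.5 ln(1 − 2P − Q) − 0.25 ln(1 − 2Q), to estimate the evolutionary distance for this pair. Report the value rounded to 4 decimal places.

Mismatches occur at site 1 (C↔A, transversion), site 5 (A↔G, transition), site 6 (A↔C, transversion), site 12 (A↔U, transversion), site 15 (G↔A, transition), site 18 (G↔A, transition), site 19 (G↔A, transition), site 26 (C↔A, transversion), site 28 (U↔C, transition).
Of the 9 differences, 5 transitions and 4 transversions over 29 sites: P = 5/29 = 0.172414, Q = 4/29 = 0.137931.
d = −0.5·ln(0.517241) − 0.25·ln(0.724138) = −0.5·(-0.659246) − 0.25·(-0.322773) = 0.4103.

0.4103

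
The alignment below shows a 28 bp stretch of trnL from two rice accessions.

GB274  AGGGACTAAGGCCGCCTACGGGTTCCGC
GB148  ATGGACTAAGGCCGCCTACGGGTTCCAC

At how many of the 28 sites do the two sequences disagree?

The sequences differ at positions 2 (G/T), 27 (G/A).
That gives 2 mismatches out of 28 aligned sites, so the Hamming distance is 2.

2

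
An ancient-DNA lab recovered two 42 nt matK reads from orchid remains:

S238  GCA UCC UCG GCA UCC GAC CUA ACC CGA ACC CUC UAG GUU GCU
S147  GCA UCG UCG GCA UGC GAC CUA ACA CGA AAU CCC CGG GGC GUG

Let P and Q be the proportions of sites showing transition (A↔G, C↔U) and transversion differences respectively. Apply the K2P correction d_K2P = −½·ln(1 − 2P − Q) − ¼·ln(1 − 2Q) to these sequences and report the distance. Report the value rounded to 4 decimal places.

Differing sites — 6:C/G (Tv); 14:C/G (Tv); 24:C/A (Tv); 29:C/A (Tv); 30:C/U (Ti); 32:U/C (Ti); 34:U/C (Ti); 35:A/G (Ti); 38:U/G (Tv); 39:U/C (Ti); 41:C/U (Ti); 42:U/G (Tv).
Of the 12 differences, 6 transitions and 6 transversions over 42 sites: P = 6/42 = 0.142857, Q = 6/42 = 0.142857.
d = −0.5·ln(0.571429) − 0.25·ln(0.714286) = −0.5·(-0.559615) − 0.25·(-0.336472) = 0.3639.

0.3639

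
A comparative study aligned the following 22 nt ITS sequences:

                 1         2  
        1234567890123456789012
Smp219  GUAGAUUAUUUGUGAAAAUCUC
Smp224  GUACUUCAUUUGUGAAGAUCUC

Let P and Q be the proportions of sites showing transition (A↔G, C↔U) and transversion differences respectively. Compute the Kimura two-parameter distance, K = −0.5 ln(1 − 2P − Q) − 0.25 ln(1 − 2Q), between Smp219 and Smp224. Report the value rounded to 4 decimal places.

0.2094

Differing sites — 4:G/C (Tv); 5:A/U (Tv); 7:U/C (Ti); 17:A/G (Ti).
Of the 4 differences, 2 transitions and 2 transversions over 22 sites: P = 2/22 = 0.090909, Q = 2/22 = 0.090909.
d = −0.5·ln(0.727273) − 0.25·ln(0.818182) = −0.5·(-0.318453) − 0.25·(-0.200670) = 0.2094.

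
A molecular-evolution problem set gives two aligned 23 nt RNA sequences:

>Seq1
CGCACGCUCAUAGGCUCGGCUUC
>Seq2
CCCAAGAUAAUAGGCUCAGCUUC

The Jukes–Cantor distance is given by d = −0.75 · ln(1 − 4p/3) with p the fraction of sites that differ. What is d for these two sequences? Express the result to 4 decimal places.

0.2567

The sequences differ at positions 2 (G/C), 5 (C/A), 7 (C/A), 9 (C/A), 18 (G/A).
p = 5/23 = 0.217391.
d = −0.75 · ln(1 − (4/3)·0.217391) = −0.75 · ln(0.710145) = −0.75 · (-0.342286) = 0.2567.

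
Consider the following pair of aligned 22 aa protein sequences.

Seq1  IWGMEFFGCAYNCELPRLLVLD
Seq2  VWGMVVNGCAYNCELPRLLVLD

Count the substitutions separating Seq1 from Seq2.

The sequences differ at positions 1 (I/V), 5 (E/V), 6 (F/V), 7 (F/N).
That gives 4 mismatches out of 22 aligned sites, so the Hamming distance is 4.

4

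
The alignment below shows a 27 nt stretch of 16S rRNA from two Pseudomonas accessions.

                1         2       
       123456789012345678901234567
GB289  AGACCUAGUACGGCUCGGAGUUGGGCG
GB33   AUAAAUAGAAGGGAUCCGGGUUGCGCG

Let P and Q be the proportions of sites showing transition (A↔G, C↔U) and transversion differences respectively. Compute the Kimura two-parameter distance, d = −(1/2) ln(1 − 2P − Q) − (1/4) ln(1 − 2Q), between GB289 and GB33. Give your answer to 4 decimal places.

0.4558

Mismatches occur at site 2 (G/U, transversion), site 4 (C/A, transversion), site 5 (C/A, transversion), site 9 (U/A, transversion), site 11 (C/G, transversion), site 14 (C/A, transversion), site 17 (G/C, transversion), site 19 (A/G, transition), site 24 (G/C, transversion).
Of the 9 differences, 1 transition and 8 transversions over 27 sites: P = 1/27 = 0.037037, Q = 8/27 = 0.296296.
d = −0.5·ln(0.629630) − 0.25·ln(0.407408) = −0.5·(-0.462623) − 0.25·(-0.897940) = 0.4558.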